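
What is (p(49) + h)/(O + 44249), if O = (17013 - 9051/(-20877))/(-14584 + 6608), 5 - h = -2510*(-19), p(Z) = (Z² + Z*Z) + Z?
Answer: -198125040388/204660136711 ≈ -0.96807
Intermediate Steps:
p(Z) = Z + 2*Z² (p(Z) = (Z² + Z²) + Z = 2*Z² + Z = Z + 2*Z²)
h = -47685 (h = 5 - (-2510)*(-19) = 5 - 1*47690 = 5 - 47690 = -47685)
O = -29599121/13876246 (O = (17013 - 9051*(-1/20877))/(-7976) = (17013 + 3017/6959)*(-1/7976) = (118396484/6959)*(-1/7976) = -29599121/13876246 ≈ -2.1331)
(p(49) + h)/(O + 44249) = (49*(1 + 2*49) - 47685)/(-29599121/13876246 + 44249) = (49*(1 + 98) - 47685)/(613980410133/13876246) = (49*99 - 47685)*(13876246/613980410133) = (4851 - 47685)*(13876246/613980410133) = -42834*13876246/613980410133 = -198125040388/204660136711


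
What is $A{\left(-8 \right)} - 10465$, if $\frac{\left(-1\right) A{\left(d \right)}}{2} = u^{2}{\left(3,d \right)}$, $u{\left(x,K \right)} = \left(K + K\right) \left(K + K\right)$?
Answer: $-141537$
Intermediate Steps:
$u{\left(x,K \right)} = 4 K^{2}$ ($u{\left(x,K \right)} = 2 K 2 K = 4 K^{2}$)
$A{\left(d \right)} = - 32 d^{4}$ ($A{\left(d \right)} = - 2 \left(4 d^{2}\right)^{2} = - 2 \cdot 16 d^{4} = - 32 d^{4}$)
$A{\left(-8 \right)} - 10465 = - 32 \left(-8\right)^{4} - 10465 = \left(-32\right) 4096 - 10465 = -131072 - 10465 = -141537$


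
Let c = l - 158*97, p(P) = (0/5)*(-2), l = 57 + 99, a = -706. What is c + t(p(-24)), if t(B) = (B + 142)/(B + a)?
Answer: -5355081/353 ≈ -15170.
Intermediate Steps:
l = 156
p(P) = 0 (p(P) = (0*(1/5))*(-2) = 0*(-2) = 0)
t(B) = (142 + B)/(-706 + B) (t(B) = (B + 142)/(B - 706) = (142 + B)/(-706 + B))
c = -15170 (c = 156 - 158*97 = 156 - 15326 = -15170)
c + t(p(-24)) = -15170 + (142 + 0)/(-706 + 0) = -15170 + 142/(-706) = -15170 - 1/706*142 = -15170 - 71/353 = -5355081/353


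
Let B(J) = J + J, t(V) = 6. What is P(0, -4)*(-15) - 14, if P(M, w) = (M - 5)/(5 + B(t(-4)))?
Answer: -163/17 ≈ -9.5882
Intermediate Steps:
B(J) = 2*J
P(M, w) = -5/17 + M/17 (P(M, w) = (M - 5)/(5 + 2*6) = (-5 + M)/(5 + 12) = (-5 + M)/17 = (-5 + M)*(1/17) = -5/17 + M/17)
P(0, -4)*(-15) - 14 = (-5/17 + (1/17)*0)*(-15) - 14 = (-5/17 + 0)*(-15) - 14 = -5/17*(-15) - 14 = 75/17 - 14 = -163/17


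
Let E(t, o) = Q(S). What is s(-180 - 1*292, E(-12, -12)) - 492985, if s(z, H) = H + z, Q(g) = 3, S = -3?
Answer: -493454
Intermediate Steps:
E(t, o) = 3
s(-180 - 1*292, E(-12, -12)) - 492985 = (3 + (-180 - 1*292)) - 492985 = (3 + (-180 - 292)) - 492985 = (3 - 472) - 492985 = -469 - 492985 = -493454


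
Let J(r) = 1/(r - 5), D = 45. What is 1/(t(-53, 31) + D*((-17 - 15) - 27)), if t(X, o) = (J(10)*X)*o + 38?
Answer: -5/14728 ≈ -0.00033949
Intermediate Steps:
J(r) = 1/(-5 + r)
t(X, o) = 38 + X*o/5 (t(X, o) = (X/(-5 + 10))*o + 38 = (X/5)*o + 38 = X*o/5 + 38 = 38 + X*o/5)
1/(t(-53, 31) + D*((-17 - 15) - 27)) = 1/((38 + (1/5)*(-53)*31) + 45*((-17 - 15) - 27)) = 1/((38 - 1643/5) + 45*(-32 - 27)) = 1/(-1453/5 + 45*(-59)) = 1/(-1453/5 - 2655) = 1/(-14728/5) = -5/14728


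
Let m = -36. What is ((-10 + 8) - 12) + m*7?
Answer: -266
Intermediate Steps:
((-10 + 8) - 12) + m*7 = ((-10 + 8) - 12) - 36*7 = (-2 - 12) - 252 = -14 - 252 = -266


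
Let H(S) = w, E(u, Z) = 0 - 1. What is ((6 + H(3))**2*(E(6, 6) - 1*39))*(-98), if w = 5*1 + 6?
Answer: 1132880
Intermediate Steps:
w = 11 (w = 5 + 6 = 11)
E(u, Z) = -1
H(S) = 11
((6 + H(3))**2*(E(6, 6) - 1*39))*(-98) = ((6 + 11)**2*(-1 - 1*39))*(-98) = (17**2*(-1 - 39))*(-98) = (289*(-40))*(-98) = -11560*(-98) = 1132880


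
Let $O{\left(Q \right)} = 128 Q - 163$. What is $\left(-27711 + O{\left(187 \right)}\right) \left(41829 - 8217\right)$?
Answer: $-132364056$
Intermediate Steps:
$O{\left(Q \right)} = -163 + 128 Q$
$\left(-27711 + O{\left(187 \right)}\right) \left(41829 - 8217\right) = \left(-27711 + \left(-163 + 128 \cdot 187\right)\right) \left(41829 - 8217\right) = \left(-27711 + \left(-163 + 23936\right)\right) 33612 = \left(-27711 + 23773\right) 33612 = \left(-3938\right) 33612 = -132364056$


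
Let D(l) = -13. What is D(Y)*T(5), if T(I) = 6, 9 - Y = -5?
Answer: -78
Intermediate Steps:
Y = 14 (Y = 9 - 1*(-5) = 9 + 5 = 14)
D(Y)*T(5) = -13*6 = -78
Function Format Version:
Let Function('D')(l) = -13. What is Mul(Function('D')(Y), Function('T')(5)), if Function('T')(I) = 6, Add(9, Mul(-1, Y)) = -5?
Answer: -78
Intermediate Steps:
Y = 14 (Y = Add(9, Mul(-1, -5)) = Add(9, 5) = 14)
Mul(Function('D')(Y), Function('T')(5)) = Mul(-13, 6) = -78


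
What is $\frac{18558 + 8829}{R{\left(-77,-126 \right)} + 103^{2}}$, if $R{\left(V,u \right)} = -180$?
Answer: $\frac{27387}{10429} \approx 2.626$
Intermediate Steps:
$\frac{18558 + 8829}{R{\left(-77,-126 \right)} + 103^{2}} = \frac{18558 + 8829}{-180 + 103^{2}} = \frac{27387}{-180 + 10609} = \frac{27387}{10429}$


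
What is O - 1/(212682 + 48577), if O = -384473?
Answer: -100447031508/261259 ≈ -3.8447e+5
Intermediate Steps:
O - 1/(212682 + 48577) = -384473 - 1/(212682 + 48577) = -384473 - 1/261259 = -100447031508/261259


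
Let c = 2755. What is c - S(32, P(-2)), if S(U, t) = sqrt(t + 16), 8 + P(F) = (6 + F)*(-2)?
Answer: 2755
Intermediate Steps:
P(F) = -20 - 2*F (P(F) = -8 + (6 + F)*(-2) = -8 + (-12 - 2*F) = -20 - 2*F)
S(U, t) = sqrt(16 + t)
c - S(32, P(-2)) = 2755 - sqrt(16 + (-20 - 2*(-2))) = 2755 - sqrt(16 + (-20 + 4)) = 2755 - sqrt(16 - 16) = 2755 - sqrt(0) = 2755 - 1*0 = 2755 + 0 = 2755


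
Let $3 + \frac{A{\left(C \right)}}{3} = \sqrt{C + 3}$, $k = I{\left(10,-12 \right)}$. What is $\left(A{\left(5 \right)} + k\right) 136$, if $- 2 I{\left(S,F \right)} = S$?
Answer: $-1904 + 816 \sqrt{2} \approx -750.0$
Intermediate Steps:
$I{\left(S,F \right)} = - \frac{S}{2}$
$k = -5$ ($k = \left(- \frac{1}{2}\right) 10 = -5$)
$A{\left(C \right)} = -9 + 3 \sqrt{3 + C}$ ($A{\left(C \right)} = -9 + 3 \sqrt{C + 3} = -9 + 3 \sqrt{3 + C}$)
$\left(A{\left(5 \right)} + k\right) 136 = \left(\left(-9 + 3 \sqrt{3 + 5}\right) - 5\right) 136 = \left(\left(-9 + 3 \sqrt{8}\right) - 5\right) 136 = \left(\left(-9 + 3 \cdot 2 \sqrt{2}\right) - 5\right) 136 = \left(\left(-9 + 6 \sqrt{2}\right) - 5\right) 136 = \left(-14 + 6 \sqrt{2}\right) 136 = -1904 + 816 \sqrt{2}$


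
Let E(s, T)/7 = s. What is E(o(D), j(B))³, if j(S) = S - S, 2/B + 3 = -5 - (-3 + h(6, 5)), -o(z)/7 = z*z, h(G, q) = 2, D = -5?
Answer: -1838265625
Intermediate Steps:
o(z) = -7*z² (o(z) = -7*z*z = -7*z²)
B = -2/7 (B = 2/(-3 + (-5 - (-3 + 2))) = 2/(-3 + (-5 - 1*(-1))) = 2/(-3 + (-5 + 1)) = 2/(-3 - 4) = 2/(-7) = 2*(-⅐) = -2/7 ≈ -0.28571)
j(S) = 0
E(s, T) = 7*s
E(o(D), j(B))³ = (7*(-7*(-5)²))³ = (7*(-7*25))³ = (7*(-175))³ = (-1225)³ = -1838265625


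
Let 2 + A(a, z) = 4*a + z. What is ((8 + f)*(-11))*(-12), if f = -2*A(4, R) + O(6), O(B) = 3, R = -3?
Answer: -1452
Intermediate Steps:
A(a, z) = -2 + z + 4*a (A(a, z) = -2 + (4*a + z) = -2 + (z + 4*a) = -2 + z + 4*a)
f = -19 (f = -2*(-2 - 3 + 4*4) + 3 = -2*(-2 - 3 + 16) + 3 = -2*11 + 3 = -22 + 3 = -19)
((8 + f)*(-11))*(-12) = ((8 - 19)*(-11))*(-12) = -11*(-11)*(-12) = 121*(-12) = -1452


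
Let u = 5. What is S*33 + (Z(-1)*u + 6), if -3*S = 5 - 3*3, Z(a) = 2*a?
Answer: 40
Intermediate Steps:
S = 4/3 (S = -(5 - 3*3)/3 = -(5 - 9)/3 = -⅓*(-4) = 4/3 ≈ 1.3333)
S*33 + (Z(-1)*u + 6) = (4/3)*33 + ((2*(-1))*5 + 6) = 44 + (-2*5 + 6) = 44 + (-10 + 6) = 44 - 4 = 40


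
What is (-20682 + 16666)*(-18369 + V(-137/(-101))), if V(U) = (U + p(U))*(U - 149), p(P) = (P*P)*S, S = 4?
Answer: 81329902415600/1030301 ≈ 7.8938e+7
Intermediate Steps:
p(P) = 4*P² (p(P) = (P*P)*4 = P²*4 = 4*P²)
V(U) = (-149 + U)*(U + 4*U²) (V(U) = (U + 4*U²)*(U - 149) = (U + 4*U²)*(-149 + U) = (-149 + U)*(U + 4*U²))
(-20682 + 16666)*(-18369 + V(-137/(-101))) = (-20682 + 16666)*(-18369 + (-137/(-101))*(-149 - (-81515)/(-101) + 4*(-137/(-101))²)) = -4016*(-18369 + (-137*(-1/101))*(-149 - (-81515)*(-1)/101 + 4*(-137*(-1/101))²)) = -4016*(-18369 + 137*(-149 - 595*137/101 + 4*(137/101)²)/101) = -4016*(-18369 + 137*(-149 - 81515/101 + 4*(18769/10201))/101) = -4016*(-18369 + 137*(-149 - 81515/101 + 75076/10201)/101) = -4016*(-18369 + (137/101)*(-9677888/10201)) = -4016*(-18369 - 1325870656/1030301) = -4016*(-20251469725/1030301) = 81329902415600/1030301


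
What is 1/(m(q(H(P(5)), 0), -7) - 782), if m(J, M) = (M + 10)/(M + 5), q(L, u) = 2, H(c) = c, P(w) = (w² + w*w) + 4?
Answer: -2/1567 ≈ -0.0012763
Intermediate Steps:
P(w) = 4 + 2*w² (P(w) = (w² + w²) + 4 = 2*w² + 4 = 4 + 2*w²)
m(J, M) = (10 + M)/(5 + M)
1/(m(q(H(P(5)), 0), -7) - 782) = 1/((10 - 7)/(5 - 7) - 782) = 1/(3/(-2) - 782) = 1/(-½*3 - 782) = 1/(-3/2 - 782) = 1/(-1567/2) = -2/1567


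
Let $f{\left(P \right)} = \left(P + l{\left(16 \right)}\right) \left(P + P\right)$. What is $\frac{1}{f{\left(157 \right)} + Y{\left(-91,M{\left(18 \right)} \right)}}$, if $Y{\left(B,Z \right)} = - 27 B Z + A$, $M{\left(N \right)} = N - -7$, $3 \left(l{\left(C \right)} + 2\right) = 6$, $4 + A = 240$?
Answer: $\frac{1}{110959} \approx 9.0123 \cdot 10^{-6}$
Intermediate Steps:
$A = 236$ ($A = -4 + 240 = 236$)
$l{\left(C \right)} = 0$ ($l{\left(C \right)} = -2 + \frac{1}{3} \cdot 6 = -2 + 2 = 0$)
$M{\left(N \right)} = 7 + N$ ($M{\left(N \right)} = N + 7 = 7 + N$)
$f{\left(P \right)} = 2 P^{2}$ ($f{\left(P \right)} = \left(P + 0\right) \left(P + P\right) = P 2 P = 2 P^{2}$)
$Y{\left(B,Z \right)} = 236 - 27 B Z$ ($Y{\left(B,Z \right)} = - 27 B Z + 236 = 236 - 27 B Z$)
$\frac{1}{f{\left(157 \right)} + Y{\left(-91,M{\left(18 \right)} \right)}} = \frac{1}{2 \cdot 157^{2} - \left(-236 - 2457 \left(7 + 18\right)\right)} = \frac{1}{2 \cdot 24649 - \left(-236 - 61425\right)} = \frac{1}{49298 + \left(236 + 61425\right)} = \frac{1}{49298 + 61661} = \frac{1}{110959}$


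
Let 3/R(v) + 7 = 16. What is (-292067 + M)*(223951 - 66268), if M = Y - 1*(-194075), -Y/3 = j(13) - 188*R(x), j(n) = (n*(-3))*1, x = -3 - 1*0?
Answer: -15403579221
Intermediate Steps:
x = -3 (x = -3 + 0 = -3)
R(v) = ⅓ (R(v) = 3/(-7 + 16) = 3/9 = 3*(⅑) = ⅓)
j(n) = -3*n (j(n) = -3*n*1 = -3*n)
Y = 305 (Y = -3*(-3*13 - 188*⅓) = -3*(-39 - 188/3) = -3*(-305/3) = 305)
M = 194380 (M = 305 - 1*(-194075) = 305 + 194075 = 194380)
(-292067 + M)*(223951 - 66268) = (-292067 + 194380)*(223951 - 66268) = -97687*157683 = -15403579221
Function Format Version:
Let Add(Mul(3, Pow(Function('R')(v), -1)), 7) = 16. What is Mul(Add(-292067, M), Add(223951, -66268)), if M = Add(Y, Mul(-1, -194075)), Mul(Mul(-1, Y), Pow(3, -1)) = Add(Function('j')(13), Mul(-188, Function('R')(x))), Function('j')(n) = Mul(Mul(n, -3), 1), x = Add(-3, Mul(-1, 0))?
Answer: -15403579221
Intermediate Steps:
x = -3 (x = Add(-3, 0) = -3)
Function('R')(v) = Rational(1, 3) (Function('R')(v) = Mul(3, Pow(Add(-7, 16), -1)) = Mul(3, Pow(9, -1)) = Mul(3, Rational(1, 9)) = Rational(1, 3))
Function('j')(n) = Mul(-3, n) (Function('j')(n) = Mul(Mul(-3, n), 1) = Mul(-3, n))
Y = 305 (Y = Mul(-3, Add(Mul(-3, 13), Mul(-188, Rational(1, 3)))) = Mul(-3, Add(-39, Rational(-188, 3))) = Mul(-3, Rational(-305, 3)) = 305)
M = 194380 (M = Add(305, Mul(-1, -194075)) = Add(305, 194075) = 194380)
Mul(Add(-292067, M), Add(223951, -66268)) = Mul(Add(-292067, 194380), Add(223951, -66268)) = Mul(-97687, 157683) = -15403579221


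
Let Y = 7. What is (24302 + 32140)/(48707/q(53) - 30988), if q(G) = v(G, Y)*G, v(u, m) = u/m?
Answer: -2991426/1635931 ≈ -1.8286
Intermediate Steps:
q(G) = G²/7 (q(G) = (G/7)*G = G²/7)
(24302 + 32140)/(48707/q(53) - 30988) = (24302 + 32140)/(48707/(((⅐)*53²)) - 30988) = 56442/(48707/(((⅐)*2809)) - 30988) = 56442/(48707/(2809/7) - 30988) = 56442/(48707*(7/2809) - 30988) = 56442/(6433/53 - 30988) = 56442/(-1635931/53) = 56442*(-53/1635931) = -2991426/1635931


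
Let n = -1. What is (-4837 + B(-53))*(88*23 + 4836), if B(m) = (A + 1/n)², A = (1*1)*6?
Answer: -33010320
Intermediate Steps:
A = 6 (A = 1*6 = 6)
B(m) = 25 (B(m) = (6 + 1/(-1))² = (6 - 1)² = 5² = 25)
(-4837 + B(-53))*(88*23 + 4836) = (-4837 + 25)*(88*23 + 4836) = -4812*(2024 + 4836) = -4812*6860 = -33010320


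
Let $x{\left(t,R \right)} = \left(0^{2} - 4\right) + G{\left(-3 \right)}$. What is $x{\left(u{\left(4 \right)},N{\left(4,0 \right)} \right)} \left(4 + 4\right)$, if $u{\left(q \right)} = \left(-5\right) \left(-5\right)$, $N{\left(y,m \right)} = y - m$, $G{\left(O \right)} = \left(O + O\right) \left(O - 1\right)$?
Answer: $160$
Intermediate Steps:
$G{\left(O \right)} = 2 O \left(-1 + O\right)$
$u{\left(q \right)} = 25$
$x{\left(t,R \right)} = 20$ ($x{\left(t,R \right)} = \left(0^{2} - 4\right) + 2 \left(-3\right) \left(-1 - 3\right) = \left(0 - 4\right) + 2 \left(-3\right) \left(-4\right) = -4 + 24 = 20$)
$x{\left(u{\left(4 \right)},N{\left(4,0 \right)} \right)} \left(4 + 4\right) = 20 \left(4 + 4\right) = 20 \cdot 8 = 160$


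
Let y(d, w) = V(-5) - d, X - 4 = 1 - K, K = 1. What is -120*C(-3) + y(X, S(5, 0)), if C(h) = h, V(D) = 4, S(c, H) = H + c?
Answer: 360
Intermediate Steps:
X = 4 (X = 4 + (1 - 1*1) = 4 + (1 - 1) = 4 + 0 = 4)
y(d, w) = 4 - d
-120*C(-3) + y(X, S(5, 0)) = -120*(-3) + (4 - 1*4) = 360 + (4 - 4) = 360 + 0 = 360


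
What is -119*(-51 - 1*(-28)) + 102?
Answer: 2839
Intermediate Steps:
-119*(-51 - 1*(-28)) + 102 = -119*(-51 + 28) + 102 = -119*(-23) + 102 = 2737 + 102 = 2839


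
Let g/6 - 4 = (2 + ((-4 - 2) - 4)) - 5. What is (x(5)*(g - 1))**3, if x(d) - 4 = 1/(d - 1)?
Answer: -817400375/64 ≈ -1.2772e+7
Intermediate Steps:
x(d) = 4 + 1/(-1 + d) (x(d) = 4 + 1/(d - 1) = 4 + 1/(-1 + d))
g = -54 (g = 24 + 6*((2 + ((-4 - 2) - 4)) - 5) = 24 + 6*((2 + (-6 - 4)) - 5) = 24 + 6*((2 - 10) - 5) = 24 + 6*(-8 - 5) = 24 + 6*(-13) = 24 - 78 = -54)
(x(5)*(g - 1))**3 = (((-3 + 4*5)/(-1 + 5))*(-54 - 1))**3 = (((-3 + 20)/4)*(-55))**3 = (((1/4)*17)*(-55))**3 = ((17/4)*(-55))**3 = (-935/4)**3 = -817400375/64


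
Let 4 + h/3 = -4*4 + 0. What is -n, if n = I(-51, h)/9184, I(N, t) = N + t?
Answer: 111/9184 ≈ 0.012086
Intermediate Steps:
h = -60 (h = -12 + 3*(-4*4 + 0) = -12 + 3*(-16 + 0) = -12 + 3*(-16) = -12 - 48 = -60)
n = -111/9184 (n = (-51 - 60)/9184 = -111*1/9184 = -111/9184 ≈ -0.012086)
-n = -1*(-111/9184) = 111/9184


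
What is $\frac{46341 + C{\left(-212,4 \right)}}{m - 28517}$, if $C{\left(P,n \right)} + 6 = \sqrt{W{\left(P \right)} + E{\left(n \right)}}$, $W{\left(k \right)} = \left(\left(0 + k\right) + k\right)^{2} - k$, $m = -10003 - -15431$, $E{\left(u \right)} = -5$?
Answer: $- \frac{46335}{23089} - \frac{\sqrt{179983}}{23089} \approx -2.0252$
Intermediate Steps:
$m = 5428$ ($m = -10003 + 15431 = 5428$)
$W{\left(k \right)} = - k + 4 k^{2}$ ($W{\left(k \right)} = \left(k + k\right)^{2} - k = \left(2 k\right)^{2} - k = 4 k^{2} - k = - k + 4 k^{2}$)
$C{\left(P,n \right)} = -6 + \sqrt{-5 + P \left(-1 + 4 P\right)}$ ($C{\left(P,n \right)} = -6 + \sqrt{P \left(-1 + 4 P\right) - 5} = -6 + \sqrt{-5 + P \left(-1 + 4 P\right)}$)
$\frac{46341 + C{\left(-212,4 \right)}}{m - 28517} = \frac{46341 - \left(6 - \sqrt{-5 - 212 \left(-1 + 4 \left(-212\right)\right)}\right)}{5428 - 28517} = \frac{46341 - \left(6 - \sqrt{-5 - 212 \left(-1 - 848\right)}\right)}{-23089} = \left(46341 - \left(6 - \sqrt{-5 - -179988}\right)\right) \left(- \frac{1}{23089}\right) = \left(46341 - \left(6 - \sqrt{-5 + 179988}\right)\right) \left(- \frac{1}{23089}\right) = \left(46341 - \left(6 - \sqrt{179983}\right)\right) \left(- \frac{1}{23089}\right) = \left(46335 + \sqrt{179983}\right) \left(- \frac{1}{23089}\right) = - \frac{46335}{23089} - \frac{\sqrt{179983}}{23089}$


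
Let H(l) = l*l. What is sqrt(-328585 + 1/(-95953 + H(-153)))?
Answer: I*sqrt(108076369672694)/18136 ≈ 573.22*I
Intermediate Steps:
H(l) = l**2
sqrt(-328585 + 1/(-95953 + H(-153))) = sqrt(-328585 + 1/(-95953 + (-153)**2)) = sqrt(-328585 + 1/(-95953 + 23409)) = sqrt(-328585 + 1/(-72544)) = sqrt(-328585 - 1/72544) = sqrt(-23836870241/72544) = I*sqrt(108076369672694)/18136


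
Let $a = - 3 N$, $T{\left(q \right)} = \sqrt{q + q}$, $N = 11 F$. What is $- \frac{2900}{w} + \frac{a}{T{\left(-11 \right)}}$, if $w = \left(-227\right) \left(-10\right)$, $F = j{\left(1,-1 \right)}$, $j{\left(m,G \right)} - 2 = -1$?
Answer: $- \frac{290}{227} + \frac{3 i \sqrt{22}}{2} \approx -1.2775 + 7.0356 i$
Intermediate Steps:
$j{\left(m,G \right)} = 1$ ($j{\left(m,G \right)} = 2 - 1 = 1$)
$F = 1$
$N = 11$ ($N = 11 \cdot 1 = 11$)
$T{\left(q \right)} = \sqrt{2} \sqrt{q}$ ($T{\left(q \right)} = \sqrt{2 q} = \sqrt{2} \sqrt{q}$)
$a = -33$ ($a = \left(-3\right) 11 = -33$)
$w = 2270$
$- \frac{2900}{w} + \frac{a}{T{\left(-11 \right)}} = - \frac{2900}{2270} - \frac{33}{\sqrt{2} \sqrt{-11}} = \left(-2900\right) \frac{1}{2270} - \frac{33}{\sqrt{2} i \sqrt{11}} = - \frac{290}{227} - \frac{33}{i \sqrt{22}} = - \frac{290}{227} - 33 \left(- \frac{i \sqrt{22}}{22}\right) = - \frac{290}{227} + \frac{3 i \sqrt{22}}{2}$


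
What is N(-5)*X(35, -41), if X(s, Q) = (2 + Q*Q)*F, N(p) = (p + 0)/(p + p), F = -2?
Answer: -1683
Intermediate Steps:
N(p) = ½ (N(p) = p/((2*p)) = p*(1/(2*p)) = ½)
X(s, Q) = -4 - 2*Q² (X(s, Q) = (2 + Q*Q)*(-2) = (2 + Q²)*(-2) = -4 - 2*Q²)
N(-5)*X(35, -41) = (-4 - 2*(-41)²)/2 = (-4 - 2*1681)/2 = (-4 - 3362)/2 = (½)*(-3366) = -1683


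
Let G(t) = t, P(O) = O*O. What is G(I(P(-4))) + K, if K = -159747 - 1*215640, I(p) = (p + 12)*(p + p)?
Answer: -374491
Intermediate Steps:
P(O) = O²
I(p) = 2*p*(12 + p) (I(p) = (12 + p)*(2*p) = 2*p*(12 + p))
K = -375387 (K = -159747 - 215640 = -375387)
G(I(P(-4))) + K = 2*(-4)²*(12 + (-4)²) - 375387 = 2*16*(12 + 16) - 375387 = 2*16*28 - 375387 = 896 - 375387 = -374491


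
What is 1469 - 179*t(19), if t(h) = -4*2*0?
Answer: 1469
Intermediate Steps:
t(h) = 0 (t(h) = -8*0 = 0)
1469 - 179*t(19) = 1469 - 179*0 = 1469 + 0 = 1469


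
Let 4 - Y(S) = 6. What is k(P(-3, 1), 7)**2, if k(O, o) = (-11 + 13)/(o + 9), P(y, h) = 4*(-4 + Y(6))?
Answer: 1/64 ≈ 0.015625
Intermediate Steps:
Y(S) = -2 (Y(S) = 4 - 1*6 = 4 - 6 = -2)
P(y, h) = -24 (P(y, h) = 4*(-4 - 2) = 4*(-6) = -24)
k(O, o) = 2/(9 + o)
k(P(-3, 1), 7)**2 = (2/(9 + 7))**2 = (2/16)**2 = (2*(1/16))**2 = (1/8)**2 = 1/64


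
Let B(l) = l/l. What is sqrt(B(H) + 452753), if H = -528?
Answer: 3*sqrt(50306) ≈ 672.87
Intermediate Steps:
B(l) = 1
sqrt(B(H) + 452753) = sqrt(1 + 452753) = sqrt(452754) = 3*sqrt(50306)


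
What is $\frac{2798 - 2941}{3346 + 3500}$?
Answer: $- \frac{143}{6846} \approx -0.020888$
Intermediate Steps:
$\frac{2798 - 2941}{3346 + 3500} = - \frac{143}{6846}$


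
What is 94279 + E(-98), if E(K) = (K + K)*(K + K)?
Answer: 132695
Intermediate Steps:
E(K) = 4*K² (E(K) = (2*K)*(2*K) = 4*K²)
94279 + E(-98) = 94279 + 4*(-98)² = 94279 + 4*9604 = 94279 + 38416 = 132695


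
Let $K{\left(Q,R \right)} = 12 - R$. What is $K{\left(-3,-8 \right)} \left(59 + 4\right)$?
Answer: $1260$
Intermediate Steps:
$K{\left(-3,-8 \right)} \left(59 + 4\right) = \left(12 - -8\right) \left(59 + 4\right) = \left(12 + 8\right) 63 = 20 \cdot 63 = 1260$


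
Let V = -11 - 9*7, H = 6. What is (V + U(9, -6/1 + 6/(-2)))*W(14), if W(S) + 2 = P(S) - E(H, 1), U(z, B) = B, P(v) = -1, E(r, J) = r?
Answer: 747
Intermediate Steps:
V = -74 (V = -11 - 63 = -74)
W(S) = -9 (W(S) = -2 + (-1 - 1*6) = -2 + (-1 - 6) = -2 - 7 = -9)
(V + U(9, -6/1 + 6/(-2)))*W(14) = (-74 + (-6/1 + 6/(-2)))*(-9) = (-74 + (-6*1 + 6*(-½)))*(-9) = (-74 + (-6 - 3))*(-9) = (-74 - 9)*(-9) = -83*(-9) = 747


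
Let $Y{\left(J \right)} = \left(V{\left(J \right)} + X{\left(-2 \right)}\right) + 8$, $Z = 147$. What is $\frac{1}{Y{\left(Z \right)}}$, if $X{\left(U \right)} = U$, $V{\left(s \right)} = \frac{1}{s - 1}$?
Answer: $\frac{146}{877} \approx 0.16648$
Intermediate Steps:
$V{\left(s \right)} = \frac{1}{-1 + s}$
$Y{\left(J \right)} = 6 + \frac{1}{-1 + J}$ ($Y{\left(J \right)} = \left(\frac{1}{-1 + J} - 2\right) + 8 = \left(-2 + \frac{1}{-1 + J}\right) + 8 = 6 + \frac{1}{-1 + J}$)
$\frac{1}{Y{\left(Z \right)}} = \frac{1}{\frac{1}{-1 + 147} \left(-5 + 6 \cdot 147\right)} = \frac{1}{\frac{1}{146} \left(-5 + 882\right)} = \frac{1}{\frac{1}{146} \cdot 877} = \frac{1}{\frac{877}{146}} = \frac{146}{877}$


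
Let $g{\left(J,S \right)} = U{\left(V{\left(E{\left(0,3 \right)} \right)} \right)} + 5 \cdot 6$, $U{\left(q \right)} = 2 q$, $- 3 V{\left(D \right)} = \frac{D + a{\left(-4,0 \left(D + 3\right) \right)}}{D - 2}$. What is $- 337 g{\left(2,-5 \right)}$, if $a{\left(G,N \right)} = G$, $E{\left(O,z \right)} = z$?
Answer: $- \frac{31004}{3} \approx -10335.0$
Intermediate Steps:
$V{\left(D \right)} = - \frac{-4 + D}{3 \left(-2 + D\right)}$ ($V{\left(D \right)} = - \frac{\left(D - 4\right) \frac{1}{D - 2}}{3} = - \frac{\left(-4 + D\right) \frac{1}{-2 + D}}{3} = - \frac{\frac{1}{-2 + D} \left(-4 + D\right)}{3} = - \frac{-4 + D}{3 \left(-2 + D\right)}$)
$g{\left(J,S \right)} = \frac{92}{3}$ ($g{\left(J,S \right)} = 2 \frac{4 - 3}{3 \left(-2 + 3\right)} + 5 \cdot 6 = 2 \frac{4 - 3}{3 \cdot 1} + 30 = 2 \cdot \frac{1}{3} \cdot 1 \cdot 1 + 30 = 2 \cdot \frac{1}{3} + 30 = \frac{2}{3} + 30 = \frac{92}{3}$)
$- 337 g{\left(2,-5 \right)} = \left(-337\right) \frac{92}{3} = - \frac{31004}{3}$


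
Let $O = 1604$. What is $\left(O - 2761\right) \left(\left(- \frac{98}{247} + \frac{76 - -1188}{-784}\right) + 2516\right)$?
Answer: $- \frac{2707988137}{931} \approx -2.9087 \cdot 10^{6}$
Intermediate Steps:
$\left(O - 2761\right) \left(\left(- \frac{98}{247} + \frac{76 - -1188}{-784}\right) + 2516\right) = \left(1604 - 2761\right) \left(\left(- \frac{98}{247} + \frac{76 - -1188}{-784}\right) + 2516\right) = - 1157 \left(\left(\left(-98\right) \frac{1}{247} + \left(76 + 1188\right) \left(- \frac{1}{784}\right)\right) + 2516\right) = - 1157 \left(\left(- \frac{98}{247} + 1264 \left(- \frac{1}{784}\right)\right) + 2516\right) = - 1157 \left(\left(- \frac{98}{247} - \frac{79}{49}\right) + 2516\right) = - 1157 \left(- \frac{24315}{12103} + 2516\right) = \left(-1157\right) \frac{30426833}{12103} = - \frac{2707988137}{931}$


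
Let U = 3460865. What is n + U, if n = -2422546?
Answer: 1038319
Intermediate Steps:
n + U = -2422546 + 3460865 = 1038319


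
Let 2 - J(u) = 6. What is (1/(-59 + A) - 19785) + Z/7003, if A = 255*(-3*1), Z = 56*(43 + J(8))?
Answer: -114166995907/5770472 ≈ -19785.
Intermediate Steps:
J(u) = -4 (J(u) = 2 - 1*6 = 2 - 6 = -4)
Z = 2184 (Z = 56*(43 - 4) = 56*39 = 2184)
A = -765 (A = 255*(-3) = -765)
(1/(-59 + A) - 19785) + Z/7003 = (1/(-59 - 765) - 19785) + 2184/7003 = (1/(-824) - 19785) + 2184*(1/7003) = (-1/824 - 19785) + 2184/7003 = -16302841/824 + 2184/7003 = -114166995907/5770472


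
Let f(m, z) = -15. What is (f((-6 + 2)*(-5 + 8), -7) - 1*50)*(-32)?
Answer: 2080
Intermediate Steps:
(f((-6 + 2)*(-5 + 8), -7) - 1*50)*(-32) = (-15 - 1*50)*(-32) = (-15 - 50)*(-32) = -65*(-32) = 2080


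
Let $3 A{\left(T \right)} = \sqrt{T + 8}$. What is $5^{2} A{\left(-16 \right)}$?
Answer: $\frac{50 i \sqrt{2}}{3} \approx 23.57 i$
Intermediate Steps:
$A{\left(T \right)} = \frac{\sqrt{8 + T}}{3}$ ($A{\left(T \right)} = \frac{\sqrt{T + 8}}{3} = \frac{\sqrt{8 + T}}{3}$)
$5^{2} A{\left(-16 \right)} = 5^{2} \frac{\sqrt{8 - 16}}{3} = 25 \frac{\sqrt{-8}}{3} = 25 \frac{2 i \sqrt{2}}{3} = \frac{50 i \sqrt{2}}{3}$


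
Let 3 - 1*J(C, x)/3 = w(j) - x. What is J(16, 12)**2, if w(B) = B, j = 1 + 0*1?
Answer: 1764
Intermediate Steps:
j = 1 (j = 1 + 0 = 1)
J(C, x) = 6 + 3*x (J(C, x) = 9 - 3*(1 - x) = 9 + (-3 + 3*x) = 6 + 3*x)
J(16, 12)**2 = (6 + 3*12)**2 = (6 + 36)**2 = 42**2 = 1764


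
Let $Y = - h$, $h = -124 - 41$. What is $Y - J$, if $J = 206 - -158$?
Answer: $-199$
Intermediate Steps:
$J = 364$ ($J = 206 + 158 = 364$)
$h = -165$ ($h = -124 - 41 = -165$)
$Y = 165$ ($Y = \left(-1\right) \left(-165\right) = 165$)
$Y - J = 165 - 364 = -199$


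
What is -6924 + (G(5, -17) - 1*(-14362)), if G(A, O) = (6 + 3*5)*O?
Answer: 7081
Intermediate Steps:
G(A, O) = 21*O (G(A, O) = (6 + 15)*O = 21*O)
-6924 + (G(5, -17) - 1*(-14362)) = -6924 + (21*(-17) - 1*(-14362)) = -6924 + (-357 + 14362) = -6924 + 14005 = 7081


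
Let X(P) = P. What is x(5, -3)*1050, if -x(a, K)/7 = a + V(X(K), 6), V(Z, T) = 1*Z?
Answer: -14700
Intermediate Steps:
V(Z, T) = Z
x(a, K) = -7*K - 7*a (x(a, K) = -7*(a + K) = -7*(K + a) = -7*K - 7*a)
x(5, -3)*1050 = (-7*(-3) - 7*5)*1050 = (21 - 35)*1050 = -14*1050 = -14700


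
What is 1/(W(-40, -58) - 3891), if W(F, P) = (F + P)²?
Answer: 1/5713 ≈ 0.00017504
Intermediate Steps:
1/(W(-40, -58) - 3891) = 1/((-40 - 58)² - 3891) = 1/((-98)² - 3891) = 1/(9604 - 3891) = 1/5713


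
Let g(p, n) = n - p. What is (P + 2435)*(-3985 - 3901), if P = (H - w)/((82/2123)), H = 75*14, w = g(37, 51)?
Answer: -9459643414/41 ≈ -2.3072e+8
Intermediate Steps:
w = 14 (w = 51 - 1*37 = 51 - 37 = 14)
H = 1050
P = 1099714/41 (P = (1050 - 1*14)/((82/2123)) = (1050 - 14)/((82*(1/2123))) = 1036/(82/2123) = 1036*(2123/82) = 1099714/41 ≈ 26822.)
(P + 2435)*(-3985 - 3901) = (1099714/41 + 2435)*(-3985 - 3901) = (1199549/41)*(-7886) = -9459643414/41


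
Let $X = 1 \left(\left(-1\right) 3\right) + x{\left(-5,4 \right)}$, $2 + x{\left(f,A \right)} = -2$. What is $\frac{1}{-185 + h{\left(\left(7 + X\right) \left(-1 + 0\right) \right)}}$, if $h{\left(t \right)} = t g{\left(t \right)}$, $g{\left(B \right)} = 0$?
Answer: $- \frac{1}{185} \approx -0.0054054$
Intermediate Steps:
$x{\left(f,A \right)} = -4$ ($x{\left(f,A \right)} = -2 - 2 = -4$)
$X = -7$ ($X = 1 \left(\left(-1\right) 3\right) - 4 = 1 \left(-3\right) - 4 = -3 - 4 = -7$)
$h{\left(t \right)} = 0$ ($h{\left(t \right)} = t 0 = 0$)
$\frac{1}{-185 + h{\left(\left(7 + X\right) \left(-1 + 0\right) \right)}} = \frac{1}{-185 + 0} = \frac{1}{-185} = - \frac{1}{185}$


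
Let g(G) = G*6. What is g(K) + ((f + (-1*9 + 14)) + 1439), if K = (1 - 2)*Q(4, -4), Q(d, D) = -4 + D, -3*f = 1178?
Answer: 3298/3 ≈ 1099.3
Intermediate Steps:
f = -1178/3 (f = -1/3*1178 = -1178/3 ≈ -392.67)
K = 8 (K = (1 - 2)*(-4 - 4) = -1*(-8) = 8)
g(G) = 6*G
g(K) + ((f + (-1*9 + 14)) + 1439) = 6*8 + ((-1178/3 + (-1*9 + 14)) + 1439) = 48 + ((-1178/3 + (-9 + 14)) + 1439) = 48 + ((-1178/3 + 5) + 1439) = 48 + (-1163/3 + 1439) = 48 + 3154/3 = 3298/3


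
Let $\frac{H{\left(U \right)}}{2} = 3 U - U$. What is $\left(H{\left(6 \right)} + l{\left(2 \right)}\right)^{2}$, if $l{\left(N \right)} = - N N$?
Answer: $400$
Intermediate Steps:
$H{\left(U \right)} = 4 U$ ($H{\left(U \right)} = 2 \left(3 U - U\right) = 2 \cdot 2 U = 4 U$)
$l{\left(N \right)} = - N^{2}$
$\left(H{\left(6 \right)} + l{\left(2 \right)}\right)^{2} = \left(4 \cdot 6 - 2^{2}\right)^{2} = \left(24 - 4\right)^{2} = 20^{2} = 400$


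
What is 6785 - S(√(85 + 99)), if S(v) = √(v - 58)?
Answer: 6785 - √(-58 + 2*√46) ≈ 6785.0 - 6.666*I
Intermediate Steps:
S(v) = √(-58 + v)
6785 - S(√(85 + 99)) = 6785 - √(-58 + √(85 + 99)) = 6785 - √(-58 + √184) = 6785 - √(-58 + 2*√46)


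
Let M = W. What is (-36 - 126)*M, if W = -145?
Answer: 23490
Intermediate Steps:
M = -145
(-36 - 126)*M = (-36 - 126)*(-145) = -162*(-145) = 23490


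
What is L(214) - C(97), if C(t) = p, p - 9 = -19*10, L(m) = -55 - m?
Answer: -88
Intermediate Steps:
p = -181 (p = 9 - 19*10 = 9 - 190 = -181)
C(t) = -181
L(214) - C(97) = (-55 - 1*214) - 1*(-181) = (-55 - 214) + 181 = -269 + 181 = -88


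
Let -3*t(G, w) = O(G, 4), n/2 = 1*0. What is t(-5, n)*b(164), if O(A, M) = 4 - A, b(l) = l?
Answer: -492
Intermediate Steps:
n = 0 (n = 2*(1*0) = 2*0 = 0)
t(G, w) = -4/3 + G/3 (t(G, w) = -(4 - G)/3 = -4/3 + G/3)
t(-5, n)*b(164) = (-4/3 + (1/3)*(-5))*164 = (-4/3 - 5/3)*164 = -3*164 = -492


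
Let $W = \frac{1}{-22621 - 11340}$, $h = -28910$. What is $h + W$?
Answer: $- \frac{981812511}{33961} \approx -28910.0$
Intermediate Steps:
$W = - \frac{1}{33961}$ ($W = \frac{1}{-33961} = - \frac{1}{33961} \approx -2.9446 \cdot 10^{-5}$)
$h + W = -28910 - \frac{1}{33961} = - \frac{981812511}{33961}$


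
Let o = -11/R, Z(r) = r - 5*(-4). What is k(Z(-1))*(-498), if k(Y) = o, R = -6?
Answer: -913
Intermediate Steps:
Z(r) = 20 + r (Z(r) = r + 20 = 20 + r)
o = 11/6 (o = -11/(-6) = -11*(-1)/6 = -1*(-11/6) = 11/6 ≈ 1.8333)
k(Y) = 11/6
k(Z(-1))*(-498) = (11/6)*(-498) = -913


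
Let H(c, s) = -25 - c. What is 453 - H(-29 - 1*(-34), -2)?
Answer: 483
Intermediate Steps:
453 - H(-29 - 1*(-34), -2) = 453 - (-25 - (-29 - 1*(-34))) = 453 - (-25 - (-29 + 34)) = 453 - (-25 - 1*5) = 453 - (-25 - 5) = 453 - 1*(-30) = 453 + 30 = 483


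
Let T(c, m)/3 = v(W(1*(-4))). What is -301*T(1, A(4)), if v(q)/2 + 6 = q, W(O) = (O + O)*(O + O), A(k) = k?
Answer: -104748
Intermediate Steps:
W(O) = 4*O² (W(O) = (2*O)*(2*O) = 4*O²)
v(q) = -12 + 2*q
T(c, m) = 348 (T(c, m) = 3*(-12 + 2*(4*(1*(-4))²)) = 3*(-12 + 2*(4*(-4)²)) = 3*(-12 + 2*(4*16)) = 3*(-12 + 2*64) = 3*(-12 + 128) = 3*116 = 348)
-301*T(1, A(4)) = -301*348 = -104748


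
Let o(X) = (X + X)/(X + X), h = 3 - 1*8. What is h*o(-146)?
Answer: -5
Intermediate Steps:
h = -5 (h = 3 - 8 = -5)
o(X) = 1 (o(X) = (2*X)/((2*X)) = (2*X)*(1/(2*X)) = 1)
h*o(-146) = -5*1 = -5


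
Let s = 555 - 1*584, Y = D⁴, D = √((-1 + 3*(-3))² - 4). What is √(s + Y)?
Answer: √9187 ≈ 95.849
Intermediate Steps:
D = 4*√6 (D = √((-1 - 9)² - 4) = √((-10)² - 4) = √(100 - 4) = √96 = 4*√6 ≈ 9.7980)
Y = 9216 (Y = (4*√6)⁴ = 9216)
s = -29 (s = 555 - 584 = -29)
√(s + Y) = √(-29 + 9216) = √9187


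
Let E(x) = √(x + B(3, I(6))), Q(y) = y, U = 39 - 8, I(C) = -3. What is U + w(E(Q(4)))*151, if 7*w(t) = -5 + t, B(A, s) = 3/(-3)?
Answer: -538/7 + 151*√3/7 ≈ -39.494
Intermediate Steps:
B(A, s) = -1 (B(A, s) = 3*(-⅓) = -1)
U = 31
E(x) = √(-1 + x) (E(x) = √(x - 1) = √(-1 + x))
w(t) = -5/7 + t/7 (w(t) = (-5 + t)/7 = -5/7 + t/7)
U + w(E(Q(4)))*151 = 31 + (-5/7 + √(-1 + 4)/7)*151 = 31 + (-5/7 + √3/7)*151 = 31 + (-755/7 + 151*√3/7) = -538/7 + 151*√3/7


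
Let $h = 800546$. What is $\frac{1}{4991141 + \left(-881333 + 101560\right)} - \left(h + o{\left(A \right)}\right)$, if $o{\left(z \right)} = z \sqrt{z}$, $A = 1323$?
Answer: $- \frac{3371393806927}{4211368} - 27783 \sqrt{3} \approx -8.4867 \cdot 10^{5}$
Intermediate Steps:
$o{\left(z \right)} = z^{\frac{3}{2}}$
$\frac{1}{4991141 + \left(-881333 + 101560\right)} - \left(h + o{\left(A \right)}\right) = \frac{1}{4991141 + \left(-881333 + 101560\right)} - \left(800546 + 1323^{\frac{3}{2}}\right) = \frac{1}{4991141 - 779773} - \left(800546 + 27783 \sqrt{3}\right) = \frac{1}{4211368} - \left(800546 + 27783 \sqrt{3}\right) = - \frac{3371393806927}{4211368} - 27783 \sqrt{3}$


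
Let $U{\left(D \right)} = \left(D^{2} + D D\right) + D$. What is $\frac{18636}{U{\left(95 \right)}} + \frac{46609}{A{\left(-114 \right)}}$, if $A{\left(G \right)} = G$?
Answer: $- \frac{44399779}{108870} \approx -407.82$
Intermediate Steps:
$U{\left(D \right)} = D + 2 D^{2}$ ($U{\left(D \right)} = \left(D^{2} + D^{2}\right) + D = 2 D^{2} + D = D + 2 D^{2}$)
$\frac{18636}{U{\left(95 \right)}} + \frac{46609}{A{\left(-114 \right)}} = \frac{18636}{95 \left(1 + 2 \cdot 95\right)} + \frac{46609}{-114} = \frac{18636}{95 \left(1 + 190\right)} + 46609 \left(- \frac{1}{114}\right) = \frac{18636}{95 \cdot 191} - \frac{46609}{114} = \frac{18636}{18145} - \frac{46609}{114} = - \frac{44399779}{108870}$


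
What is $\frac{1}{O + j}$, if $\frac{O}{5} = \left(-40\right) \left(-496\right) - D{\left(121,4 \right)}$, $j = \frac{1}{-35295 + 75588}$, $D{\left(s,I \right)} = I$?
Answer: $\frac{40293}{3996259741} \approx 1.0083 \cdot 10^{-5}$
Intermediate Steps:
$j = \frac{1}{40293} \approx 2.4818 \cdot 10^{-5}$
$O = 99180$ ($O = 5 \left(\left(-40\right) \left(-496\right) - 4\right) = 5 \left(19840 - 4\right) = 5 \cdot 19836 = 99180$)
$\frac{1}{O + j} = \frac{1}{99180 + \frac{1}{40293}} = \frac{1}{\frac{3996259741}{40293}} = \frac{40293}{3996259741}$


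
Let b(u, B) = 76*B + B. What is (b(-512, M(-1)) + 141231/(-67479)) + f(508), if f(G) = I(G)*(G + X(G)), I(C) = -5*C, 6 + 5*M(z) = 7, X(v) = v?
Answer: -290230181024/112465 ≈ -2.5806e+6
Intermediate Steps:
M(z) = 1/5 (M(z) = -6/5 + (1/5)*7 = -6/5 + 7/5 = 1/5)
b(u, B) = 77*B
f(G) = -10*G**2 (f(G) = (-5*G)*(G + G) = (-5*G)*(2*G) = -10*G**2)
(b(-512, M(-1)) + 141231/(-67479)) + f(508) = (77*(1/5) + 141231/(-67479)) - 10*508**2 = (77/5 + 141231*(-1/67479)) - 10*258064 = (77/5 - 47077/22493) - 2580640 = 1496576/112465 - 2580640 = -290230181024/112465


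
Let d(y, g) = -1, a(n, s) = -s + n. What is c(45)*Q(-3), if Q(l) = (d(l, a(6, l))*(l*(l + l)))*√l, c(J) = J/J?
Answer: -18*I*√3 ≈ -31.177*I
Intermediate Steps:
a(n, s) = n - s
c(J) = 1
Q(l) = -2*l^(5/2) (Q(l) = (-l*(l + l))*√l = (-l*2*l)*√l = (-2*l²)*√l = -2*l^(5/2))
c(45)*Q(-3) = 1*(-18*I*√3) = -18*I*√3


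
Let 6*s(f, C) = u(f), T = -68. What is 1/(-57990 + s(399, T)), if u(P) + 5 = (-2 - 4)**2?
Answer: -6/347909 ≈ -1.7246e-5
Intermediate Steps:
u(P) = 31 (u(P) = -5 + (-2 - 4)**2 = -5 + (-6)**2 = -5 + 36 = 31)
s(f, C) = 31/6 (s(f, C) = (1/6)*31 = 31/6)
1/(-57990 + s(399, T)) = 1/(-57990 + 31/6) = 1/(-347909/6) = -6/347909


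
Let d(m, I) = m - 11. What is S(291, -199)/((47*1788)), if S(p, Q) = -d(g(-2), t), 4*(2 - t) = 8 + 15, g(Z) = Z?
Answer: 13/84036 ≈ 0.00015470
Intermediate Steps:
t = -15/4 (t = 2 - (8 + 15)/4 = 2 - ¼*23 = 2 - 23/4 = -15/4 ≈ -3.7500)
d(m, I) = -11 + m
S(p, Q) = 13 (S(p, Q) = -(-11 - 2) = -1*(-13) = 13)
S(291, -199)/((47*1788)) = 13/((47*1788)) = 13/84036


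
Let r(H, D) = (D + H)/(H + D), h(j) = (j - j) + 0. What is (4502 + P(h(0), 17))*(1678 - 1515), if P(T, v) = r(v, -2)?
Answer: 733989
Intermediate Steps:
h(j) = 0 (h(j) = 0 + 0 = 0)
r(H, D) = 1 (r(H, D) = (D + H)/(D + H) = 1)
P(T, v) = 1
(4502 + P(h(0), 17))*(1678 - 1515) = (4502 + 1)*(1678 - 1515) = 4503*163 = 733989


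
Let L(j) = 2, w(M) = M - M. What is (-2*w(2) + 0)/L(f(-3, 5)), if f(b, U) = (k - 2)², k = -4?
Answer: 0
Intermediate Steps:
w(M) = 0
f(b, U) = 36 (f(b, U) = (-4 - 2)² = (-6)² = 36)
(-2*w(2) + 0)/L(f(-3, 5)) = (-2*0 + 0)/2 = (0 + 0)*(½) = 0*(½) = 0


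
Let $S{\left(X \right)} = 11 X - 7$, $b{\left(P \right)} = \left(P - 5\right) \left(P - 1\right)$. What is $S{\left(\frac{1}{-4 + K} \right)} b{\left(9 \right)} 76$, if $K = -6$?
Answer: $- \frac{98496}{5} \approx -19699.0$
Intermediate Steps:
$b{\left(P \right)} = \left(-1 + P\right) \left(-5 + P\right)$ ($b{\left(P \right)} = \left(-5 + P\right) \left(-1 + P\right) = \left(-1 + P\right) \left(-5 + P\right)$)
$S{\left(X \right)} = -7 + 11 X$
$S{\left(\frac{1}{-4 + K} \right)} b{\left(9 \right)} 76 = \left(-7 + \frac{11}{-4 - 6}\right) \left(5 + 9^{2} - 54\right) 76 = \left(-7 + \frac{11}{-10}\right) \left(5 + 81 - 54\right) 76 = \left(-7 + 11 \left(- \frac{1}{10}\right)\right) 32 \cdot 76 = \left(-7 - \frac{11}{10}\right) 32 \cdot 76 = \left(- \frac{81}{10}\right) 32 \cdot 76 = \left(- \frac{1296}{5}\right) 76 = - \frac{98496}{5}$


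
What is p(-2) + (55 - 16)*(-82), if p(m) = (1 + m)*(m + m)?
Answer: -3194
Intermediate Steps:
p(m) = 2*m*(1 + m) (p(m) = (1 + m)*(2*m) = 2*m*(1 + m))
p(-2) + (55 - 16)*(-82) = 2*(-2)*(1 - 2) + (55 - 16)*(-82) = 2*(-2)*(-1) + 39*(-82) = 4 - 3198 = -3194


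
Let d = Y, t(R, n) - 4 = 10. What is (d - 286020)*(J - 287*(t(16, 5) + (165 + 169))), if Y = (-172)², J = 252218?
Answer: -39065973112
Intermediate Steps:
t(R, n) = 14 (t(R, n) = 4 + 10 = 14)
Y = 29584
d = 29584
(d - 286020)*(J - 287*(t(16, 5) + (165 + 169))) = (29584 - 286020)*(252218 - 287*(14 + (165 + 169))) = -256436*(252218 - 287*(14 + 334)) = -256436*(252218 - 287*348) = -256436*(252218 - 99876) = -256436*152342 = -39065973112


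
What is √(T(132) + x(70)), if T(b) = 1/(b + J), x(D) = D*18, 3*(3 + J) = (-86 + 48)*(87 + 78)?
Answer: √4845354499/1961 ≈ 35.496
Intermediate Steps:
J = -2093 (J = -3 + ((-86 + 48)*(87 + 78))/3 = -3 + (-38*165)/3 = -3 + (⅓)*(-6270) = -3 - 2090 = -2093)
x(D) = 18*D
T(b) = 1/(-2093 + b) (T(b) = 1/(b - 2093) = 1/(-2093 + b))
√(T(132) + x(70)) = √(1/(-2093 + 132) + 18*70) = √(1/(-1961) + 1260) = √(-1/1961 + 1260) = √(2470859/1961) = √4845354499/1961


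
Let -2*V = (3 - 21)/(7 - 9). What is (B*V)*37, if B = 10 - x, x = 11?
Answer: 333/2 ≈ 166.50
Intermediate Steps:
V = -9/2 (V = -(3 - 21)/(2*(7 - 9)) = -(-9)/(-2) = -(-9)*(-1)/2 = -½*9 = -9/2 ≈ -4.5000)
B = -1 (B = 10 - 1*11 = 10 - 11 = -1)
(B*V)*37 = -1*(-9/2)*37 = (9/2)*37 = 333/2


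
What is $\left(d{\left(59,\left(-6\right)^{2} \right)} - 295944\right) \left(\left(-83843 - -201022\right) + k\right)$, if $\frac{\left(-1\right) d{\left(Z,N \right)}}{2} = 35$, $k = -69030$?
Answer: $-14252778086$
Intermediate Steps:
$d{\left(Z,N \right)} = -70$ ($d{\left(Z,N \right)} = \left(-2\right) 35 = -70$)
$\left(d{\left(59,\left(-6\right)^{2} \right)} - 295944\right) \left(\left(-83843 - -201022\right) + k\right) = \left(-70 - 295944\right) \left(\left(-83843 - -201022\right) - 69030\right) = - 296014 \left(\left(-83843 + 201022\right) - 69030\right) = - 296014 \left(117179 - 69030\right) = \left(-296014\right) 48149 = -14252778086$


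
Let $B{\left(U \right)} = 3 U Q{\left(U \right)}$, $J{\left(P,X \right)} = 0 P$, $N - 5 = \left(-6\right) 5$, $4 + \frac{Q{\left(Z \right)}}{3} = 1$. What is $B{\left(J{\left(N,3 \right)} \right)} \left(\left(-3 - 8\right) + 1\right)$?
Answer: $0$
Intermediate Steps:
$Q{\left(Z \right)} = -9$ ($Q{\left(Z \right)} = -12 + 3 \cdot 1 = -12 + 3 = -9$)
$N = -25$ ($N = 5 - 30 = -25$)
$J{\left(P,X \right)} = 0$
$B{\left(U \right)} = - 27 U$ ($B{\left(U \right)} = 3 U \left(-9\right) = - 27 U$)
$B{\left(J{\left(N,3 \right)} \right)} \left(\left(-3 - 8\right) + 1\right) = \left(-27\right) 0 \left(\left(-3 - 8\right) + 1\right) = 0 \left(-11 + 1\right) = 0 \left(-10\right) = 0$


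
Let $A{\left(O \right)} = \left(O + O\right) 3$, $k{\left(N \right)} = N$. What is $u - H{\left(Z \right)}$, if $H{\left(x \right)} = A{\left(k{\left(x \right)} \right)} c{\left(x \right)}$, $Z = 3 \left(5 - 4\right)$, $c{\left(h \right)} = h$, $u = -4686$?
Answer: $-4740$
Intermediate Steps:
$A{\left(O \right)} = 6 O$ ($A{\left(O \right)} = 2 O 3 = 6 O$)
$Z = 3$ ($Z = 3 \cdot 1 = 3$)
$H{\left(x \right)} = 6 x^{2}$ ($H{\left(x \right)} = 6 x x = 6 x^{2}$)
$u - H{\left(Z \right)} = -4686 - 6 \cdot 3^{2} = -4686 - 6 \cdot 9 = -4686 - 54 = -4740$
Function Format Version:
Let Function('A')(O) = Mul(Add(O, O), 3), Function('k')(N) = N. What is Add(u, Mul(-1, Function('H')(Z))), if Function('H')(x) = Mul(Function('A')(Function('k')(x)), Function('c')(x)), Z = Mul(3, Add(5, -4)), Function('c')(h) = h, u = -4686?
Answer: -4740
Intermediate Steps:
Function('A')(O) = Mul(6, O) (Function('A')(O) = Mul(Mul(2, O), 3) = Mul(6, O))
Z = 3 (Z = Mul(3, 1) = 3)
Function('H')(x) = Mul(6, Pow(x, 2)) (Function('H')(x) = Mul(Mul(6, x), x) = Mul(6, Pow(x, 2)))
Add(u, Mul(-1, Function('H')(Z))) = Add(-4686, Mul(-1, Mul(6, Pow(3, 2)))) = Add(-4686, Mul(-1, Mul(6, 9))) = Add(-4686, Mul(-1, 54)) = Add(-4686, -54) = -4740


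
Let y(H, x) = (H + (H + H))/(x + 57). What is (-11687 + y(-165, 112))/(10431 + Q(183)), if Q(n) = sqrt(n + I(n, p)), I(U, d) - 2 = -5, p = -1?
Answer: -2289718082/2043127021 + 3951196*sqrt(5)/6129381063 ≈ -1.1193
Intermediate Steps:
I(U, d) = -3 (I(U, d) = 2 - 5 = -3)
y(H, x) = 3*H/(57 + x) (y(H, x) = (H + 2*H)/(57 + x) = (3*H)/(57 + x) = 3*H/(57 + x))
Q(n) = sqrt(-3 + n) (Q(n) = sqrt(n - 3) = sqrt(-3 + n))
(-11687 + y(-165, 112))/(10431 + Q(183)) = (-11687 + 3*(-165)/(57 + 112))/(10431 + sqrt(-3 + 183)) = (-11687 + 3*(-165)/169)/(10431 + sqrt(180)) = (-11687 + 3*(-165)*(1/169))/(10431 + 6*sqrt(5)) = (-11687 - 495/169)/(10431 + 6*sqrt(5)) = -1975598/(169*(10431 + 6*sqrt(5)))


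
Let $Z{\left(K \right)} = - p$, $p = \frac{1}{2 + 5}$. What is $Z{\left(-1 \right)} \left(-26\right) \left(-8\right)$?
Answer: $- \frac{208}{7} \approx -29.714$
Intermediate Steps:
$p = \frac{1}{7} \approx 0.14286$
$Z{\left(K \right)} = - \frac{1}{7}$ ($Z{\left(K \right)} = \left(-1\right) \frac{1}{7} = - \frac{1}{7}$)
$Z{\left(-1 \right)} \left(-26\right) \left(-8\right) = \left(- \frac{1}{7}\right) \left(-26\right) \left(-8\right) = \frac{26}{7} \left(-8\right) = - \frac{208}{7}$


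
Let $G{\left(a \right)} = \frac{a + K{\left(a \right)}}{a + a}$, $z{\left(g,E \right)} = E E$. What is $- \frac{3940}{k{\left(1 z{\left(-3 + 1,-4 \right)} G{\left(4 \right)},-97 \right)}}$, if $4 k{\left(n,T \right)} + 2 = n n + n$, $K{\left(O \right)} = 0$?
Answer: $- \frac{1576}{7} \approx -225.14$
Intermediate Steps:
$z{\left(g,E \right)} = E^{2}$
$G{\left(a \right)} = \frac{1}{2}$ ($G{\left(a \right)} = \frac{a + 0}{a + a} = \frac{a}{2 a} = a \frac{1}{2 a} = \frac{1}{2}$)
$k{\left(n,T \right)} = - \frac{1}{2} + \frac{n}{4} + \frac{n^{2}}{4}$ ($k{\left(n,T \right)} = - \frac{1}{2} + \frac{n n + n}{4} = - \frac{1}{2} + \frac{n^{2} + n}{4} = - \frac{1}{2} + \frac{n + n^{2}}{4} = - \frac{1}{2} + \left(\frac{n}{4} + \frac{n^{2}}{4}\right) = - \frac{1}{2} + \frac{n}{4} + \frac{n^{2}}{4}$)
$- \frac{3940}{k{\left(1 z{\left(-3 + 1,-4 \right)} G{\left(4 \right)},-97 \right)}} = - \frac{3940}{- \frac{1}{2} + \frac{1 \left(-4\right)^{2} \cdot \frac{1}{2}}{4} + \frac{\left(1 \left(-4\right)^{2} \cdot \frac{1}{2}\right)^{2}}{4}} = - \frac{3940}{- \frac{1}{2} + \frac{1 \cdot 16 \cdot \frac{1}{2}}{4} + \frac{\left(1 \cdot 16 \cdot \frac{1}{2}\right)^{2}}{4}} = - \frac{3940}{- \frac{1}{2} + \frac{16 \cdot \frac{1}{2}}{4} + \frac{\left(16 \cdot \frac{1}{2}\right)^{2}}{4}} = - \frac{3940}{- \frac{1}{2} + \frac{1}{4} \cdot 8 + \frac{8^{2}}{4}} = - \frac{3940}{- \frac{1}{2} + 2 + \frac{1}{4} \cdot 64} = - \frac{3940}{- \frac{1}{2} + 2 + 16} = - \frac{3940}{\frac{35}{2}} = \left(-3940\right) \frac{2}{35} = - \frac{1576}{7}$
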